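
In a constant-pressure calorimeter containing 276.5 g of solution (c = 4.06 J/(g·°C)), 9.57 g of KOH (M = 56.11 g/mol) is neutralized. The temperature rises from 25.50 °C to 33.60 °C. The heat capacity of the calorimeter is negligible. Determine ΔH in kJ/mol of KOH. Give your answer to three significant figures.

ΔH = -53.3 kJ/mol

|ΔT| = |33.60 − 25.50| = 8.10 °C
|q_surr| = (276.5 × 4.06) × 8.10 = 1122.59 × 8.10 = 9093 J
n(KOH) = 9.57 / 56.11 = 0.1706 mol
Temperature rose, so q_rxn = −|q_surr| = -9.093 kJ
ΔH = q_rxn / n = -53.30 kJ/mol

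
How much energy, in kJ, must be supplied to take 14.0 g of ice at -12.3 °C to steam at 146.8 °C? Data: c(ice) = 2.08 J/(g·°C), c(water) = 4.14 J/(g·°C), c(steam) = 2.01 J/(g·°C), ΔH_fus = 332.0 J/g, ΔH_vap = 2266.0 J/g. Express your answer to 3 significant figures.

q1 (heat ice -12.3→0.0 °C): 14.0 × 2.08 × 12.3 = 358 J
q2 (melt at 0 °C): 14.0 × 332.0 = 4648 J
q3 (heat water 0.0→100.0 °C): 14.0 × 4.14 × 100.0 = 5796 J
q4 (vaporize at 100 °C): 14.0 × 2266.0 = 31724 J
q5 (heat steam 100.0→146.8 °C): 14.0 × 2.01 × 46.8 = 1317 J
Total: 358 + 4648 + 5796 + 31724 + 1317 = 43843 J = 43.8 kJ

q = 43.8 kJ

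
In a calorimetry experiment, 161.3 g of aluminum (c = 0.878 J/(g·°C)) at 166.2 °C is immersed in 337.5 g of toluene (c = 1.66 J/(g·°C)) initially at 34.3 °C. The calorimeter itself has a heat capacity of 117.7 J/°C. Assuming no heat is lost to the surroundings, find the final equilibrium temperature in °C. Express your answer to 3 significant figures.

Heat lost by aluminum = heat gained by toluene + calorimeter.
(161.3)(0.878)(166.2 − T) = [(337.5)(1.66) + 117.7](T − 34.3)
141.6214 (166.2 − T) = 677.95 (T − 34.3)
23537 − 141.6214 T = 677.95 T − 23254
46791 = 819.5714 T
T = 57.09 °C

T_f = 57.1 °C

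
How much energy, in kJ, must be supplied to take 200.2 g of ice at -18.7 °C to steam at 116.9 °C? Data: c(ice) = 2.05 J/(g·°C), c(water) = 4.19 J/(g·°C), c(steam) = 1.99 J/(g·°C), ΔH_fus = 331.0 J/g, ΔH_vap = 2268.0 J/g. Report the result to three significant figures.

q1 (heat ice -18.7→0.0 °C): 200.2 × 2.05 × 18.7 = 7675 J
q2 (melt at 0 °C): 200.2 × 331.0 = 66266 J
q3 (heat water 0.0→100.0 °C): 200.2 × 4.19 × 100.0 = 83884 J
q4 (vaporize at 100 °C): 200.2 × 2268.0 = 454054 J
q5 (heat steam 100.0→116.9 °C): 200.2 × 1.99 × 16.9 = 6733 J
Total: 7675 + 66266 + 83884 + 454054 + 6733 = 618612 J = 619 kJ

q = 619 kJ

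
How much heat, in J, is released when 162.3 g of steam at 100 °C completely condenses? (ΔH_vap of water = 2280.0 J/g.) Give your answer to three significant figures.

q = m × ΔH_vap = 162.3 × 2280.0 = 370000 J

q = 370000 J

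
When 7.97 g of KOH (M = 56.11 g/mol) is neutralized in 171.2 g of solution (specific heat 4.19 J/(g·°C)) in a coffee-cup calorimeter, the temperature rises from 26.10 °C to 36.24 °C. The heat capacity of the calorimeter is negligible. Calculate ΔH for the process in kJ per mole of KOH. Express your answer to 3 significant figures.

|ΔT| = |36.24 − 26.10| = 10.14 °C
|q_surr| = (171.2 × 4.19) × 10.14 = 717.328 × 10.14 = 7274 J
n(KOH) = 7.97 / 56.11 = 0.1420 mol
Temperature rose, so q_rxn = −|q_surr| = -7.274 kJ
ΔH = q_rxn / n = -51.23 kJ/mol

ΔH = -51.2 kJ/mol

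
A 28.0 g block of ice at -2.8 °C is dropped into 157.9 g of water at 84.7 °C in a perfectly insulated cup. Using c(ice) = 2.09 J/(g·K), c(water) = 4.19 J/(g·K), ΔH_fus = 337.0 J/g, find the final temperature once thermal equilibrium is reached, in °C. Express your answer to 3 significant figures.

Heat to bring ice to 0 °C and melt it: q₁ = 28.0×2.09×2.8 + 28.0×337.0 = 9599.9 J
Heat the water can supply cooling to 0 °C: 157.9×4.19×84.7 = 56037.6 J > q₁, so all ice melts.
Energy balance: 157.9×4.19×(84.7 − T) = 9599.9 + 28.0×4.19×(T − 0)
661.601(84.7 − T) = 9599.9 + 117.32 T
56037.6 − 9599.9 = 778.921 T
T = 46437.7 / 778.921 = 59.62 °C

T_f = 59.6 °C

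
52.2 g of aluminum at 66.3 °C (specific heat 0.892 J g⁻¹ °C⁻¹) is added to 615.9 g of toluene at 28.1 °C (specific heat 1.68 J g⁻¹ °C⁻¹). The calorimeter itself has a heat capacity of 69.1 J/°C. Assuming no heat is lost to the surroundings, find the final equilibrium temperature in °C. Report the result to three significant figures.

T_f = 29.6 °C

Heat lost by aluminum = heat gained by toluene + calorimeter.
(52.2)(0.892)(66.3 − T) = [(615.9)(1.68) + 69.1](T − 28.1)
46.5624 (66.3 − T) = 1103.812 (T − 28.1)
3087.1 − 46.5624 T = 1103.812 T − 31017
34104.1 = 1150.3744 T
T = 29.646 °C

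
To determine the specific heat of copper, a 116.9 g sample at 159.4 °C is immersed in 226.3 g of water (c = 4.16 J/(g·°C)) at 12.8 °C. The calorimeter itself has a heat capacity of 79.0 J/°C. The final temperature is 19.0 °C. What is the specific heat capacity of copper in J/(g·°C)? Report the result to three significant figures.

q_gained = (226.3 × 4.16 + 79.0) × (19.0 − 12.8) = 6327 J
q_lost = 116.9 × c × (159.4 − 19.0) = 16412.76 c
Set equal: c = 6327 / 16412.76 = 0.385 J/(g·°C)

c = 0.385 J/(g·°C)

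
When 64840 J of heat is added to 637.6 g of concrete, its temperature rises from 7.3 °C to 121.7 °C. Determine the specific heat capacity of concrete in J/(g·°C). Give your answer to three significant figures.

c = 0.889 J/(g·°C)

c = q / (m ΔT) = 64840 / (637.6 × 114.4)
c = 64840 / 72941.44 = 0.889 J/(g·°C)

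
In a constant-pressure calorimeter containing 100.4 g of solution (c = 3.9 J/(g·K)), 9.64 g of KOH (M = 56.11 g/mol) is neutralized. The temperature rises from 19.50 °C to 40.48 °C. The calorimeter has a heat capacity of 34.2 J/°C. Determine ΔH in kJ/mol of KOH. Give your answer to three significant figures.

|ΔT| = |40.48 − 19.50| = 20.98 °C
|q_surr| = (100.4 × 3.9 + 34.2) × 20.98 = 425.76 × 20.98 = 8932 J
n(KOH) = 9.64 / 56.11 = 0.1718 mol
Temperature rose, so q_rxn = −|q_surr| = -8.932 kJ
ΔH = q_rxn / n = -51.99 kJ/mol

ΔH = -52.0 kJ/mol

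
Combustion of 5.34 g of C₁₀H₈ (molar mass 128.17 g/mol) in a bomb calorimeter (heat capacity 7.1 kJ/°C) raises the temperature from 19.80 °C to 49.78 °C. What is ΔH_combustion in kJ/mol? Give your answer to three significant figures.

ΔH = -5110 kJ/mol

ΔT = 49.78 − 19.80 = 29.98 °C
q_cal = C_cal × ΔT = 7.1 × 29.98 = 212.858 kJ
n = 5.34 / 128.17 = 0.04166 mol
q_rxn = −q_cal = -212.858 kJ
ΔH = -212.858 / 0.04166 = -5109 kJ/mol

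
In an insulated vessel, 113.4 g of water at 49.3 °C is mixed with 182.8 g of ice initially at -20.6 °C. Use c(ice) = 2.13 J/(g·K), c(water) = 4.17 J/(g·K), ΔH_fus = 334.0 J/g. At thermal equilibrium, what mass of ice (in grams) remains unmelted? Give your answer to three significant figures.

Heat to warm all ice to 0 °C: 182.8×2.13×20.6 = 8020.9 J
Heat released by water cooling to 0 °C: 113.4×4.17×49.3 = 23313 J
23313 J < 8020.9 + 182.8×334.0 = 69076.1 J, so not all ice melts; final T = 0 °C.
Heat left for melting: 23313 − 8020.9 = 15292.1 J
Mass melted = 15292.1 / 334.0 = 45.78 g
Ice remaining = 182.8 − 45.78 = 137.02 g

m_ice remaining = 137 g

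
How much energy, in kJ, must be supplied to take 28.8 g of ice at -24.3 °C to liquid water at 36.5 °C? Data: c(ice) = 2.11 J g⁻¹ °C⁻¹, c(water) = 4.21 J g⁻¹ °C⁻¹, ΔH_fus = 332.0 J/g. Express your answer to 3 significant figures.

q = 15.5 kJ

q1 (heat ice -24.3→0.0 °C): 28.8 × 2.11 × 24.3 = 1477 J
q2 (melt at 0 °C): 28.8 × 332.0 = 9562 J
q3 (heat water 0.0→36.5 °C): 28.8 × 4.21 × 36.5 = 4426 J
Total: 1477 + 9562 + 4426 = 15465 J = 15.5 kJ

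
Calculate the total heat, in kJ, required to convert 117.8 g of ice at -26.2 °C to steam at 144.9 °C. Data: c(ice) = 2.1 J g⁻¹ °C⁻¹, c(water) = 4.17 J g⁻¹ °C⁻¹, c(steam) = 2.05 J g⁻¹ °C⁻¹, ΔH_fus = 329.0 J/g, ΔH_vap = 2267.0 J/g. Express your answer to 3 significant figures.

q1 (heat ice -26.2→0.0 °C): 117.8 × 2.1 × 26.2 = 6481 J
q2 (melt at 0 °C): 117.8 × 329.0 = 38756 J
q3 (heat water 0.0→100.0 °C): 117.8 × 4.17 × 100.0 = 49123 J
q4 (vaporize at 100 °C): 117.8 × 2267.0 = 267053 J
q5 (heat steam 100.0→144.9 °C): 117.8 × 2.05 × 44.9 = 10843 J
Total: 6481 + 38756 + 49123 + 267053 + 10843 = 372256 J = 372 kJ

q = 372 kJ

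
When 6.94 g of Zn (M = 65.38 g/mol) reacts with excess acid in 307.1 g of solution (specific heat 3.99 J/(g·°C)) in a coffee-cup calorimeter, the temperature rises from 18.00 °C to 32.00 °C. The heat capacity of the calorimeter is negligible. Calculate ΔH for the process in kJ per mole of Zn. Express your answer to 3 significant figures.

ΔH = -162 kJ/mol

|ΔT| = |32.00 − 18.00| = 14.00 °C
|q_surr| = (307.1 × 3.99) × 14.00 = 1225.329 × 14.00 = 17150 J
n(Zn) = 6.94 / 65.38 = 0.1061 mol
Temperature rose, so q_rxn = −|q_surr| = -17.15 kJ
ΔH = q_rxn / n = -161.6 kJ/mol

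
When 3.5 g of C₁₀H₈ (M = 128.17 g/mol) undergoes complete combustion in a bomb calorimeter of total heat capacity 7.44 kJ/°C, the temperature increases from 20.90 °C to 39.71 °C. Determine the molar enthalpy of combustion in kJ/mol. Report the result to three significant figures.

ΔH = -5120 kJ/mol

ΔT = 39.71 − 20.90 = 18.81 °C
q_cal = C_cal × ΔT = 7.44 × 18.81 = 139.9464 kJ
n = 3.5 / 128.17 = 0.02731 mol
q_rxn = −q_cal = -139.9464 kJ
ΔH = -139.9464 / 0.02731 = -5124 kJ/mol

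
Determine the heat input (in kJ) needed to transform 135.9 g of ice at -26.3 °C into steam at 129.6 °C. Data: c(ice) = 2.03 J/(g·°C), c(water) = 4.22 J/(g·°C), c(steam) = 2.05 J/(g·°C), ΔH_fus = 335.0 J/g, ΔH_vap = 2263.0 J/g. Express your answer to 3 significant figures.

q = 426 kJ

q1 (heat ice -26.3→0.0 °C): 135.9 × 2.03 × 26.3 = 7256 J
q2 (melt at 0 °C): 135.9 × 335.0 = 45527 J
q3 (heat water 0.0→100.0 °C): 135.9 × 4.22 × 100.0 = 57350 J
q4 (vaporize at 100 °C): 135.9 × 2263.0 = 307542 J
q5 (heat steam 100.0→129.6 °C): 135.9 × 2.05 × 29.6 = 8246 J
Total: 7256 + 45527 + 57350 + 307542 + 8246 = 425921 J = 426 kJ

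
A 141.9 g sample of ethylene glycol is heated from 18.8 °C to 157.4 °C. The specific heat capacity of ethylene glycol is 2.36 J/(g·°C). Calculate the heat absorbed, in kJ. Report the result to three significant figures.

q = 46.4 kJ

q = m c ΔT = 141.9 × 2.36 × (157.4 − 18.8)
q = 141.9 × 2.36 × 138.6 = 46410 J = 46.4 kJ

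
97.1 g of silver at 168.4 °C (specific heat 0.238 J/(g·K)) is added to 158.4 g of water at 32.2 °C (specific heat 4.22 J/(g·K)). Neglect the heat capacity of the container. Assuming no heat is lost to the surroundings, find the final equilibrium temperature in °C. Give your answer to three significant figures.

T_f = 36.8 °C

Heat lost by silver = heat gained by water.
(97.1)(0.238)(168.4 − T) = (158.4)(4.22)(T − 32.2)
23.1098 (168.4 − T) = 668.448 (T − 32.2)
3891.7 − 23.1098 T = 668.448 T − 21524
25415.7 = 691.5578 T
T = 36.75 °C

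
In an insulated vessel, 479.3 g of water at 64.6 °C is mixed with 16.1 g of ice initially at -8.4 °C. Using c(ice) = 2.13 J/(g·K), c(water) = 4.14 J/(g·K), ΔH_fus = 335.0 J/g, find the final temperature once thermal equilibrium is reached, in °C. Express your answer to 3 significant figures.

T_f = 59.7 °C

Heat to bring ice to 0 °C and melt it: q₁ = 16.1×2.13×8.4 + 16.1×335.0 = 5681.6 J
Heat the water can supply cooling to 0 °C: 479.3×4.14×64.6 = 128186 J > q₁, so all ice melts.
Energy balance: 479.3×4.14×(64.6 − T) = 5681.6 + 16.1×4.14×(T − 0)
1984.302(64.6 − T) = 5681.6 + 66.654 T
128186 − 5681.6 = 2050.956 T
T = 122504.4 / 2050.956 = 59.73 °C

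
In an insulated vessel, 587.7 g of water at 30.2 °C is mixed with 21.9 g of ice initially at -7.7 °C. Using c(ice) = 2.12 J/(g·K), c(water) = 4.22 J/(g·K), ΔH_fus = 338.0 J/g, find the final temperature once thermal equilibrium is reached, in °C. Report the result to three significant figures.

Heat to bring ice to 0 °C and melt it: q₁ = 21.9×2.12×7.7 + 21.9×338.0 = 7759.7 J
Heat the water can supply cooling to 0 °C: 587.7×4.22×30.2 = 74898.8 J > q₁, so all ice melts.
Energy balance: 587.7×4.22×(30.2 − T) = 7759.7 + 21.9×4.22×(T − 0)
2480.094(30.2 − T) = 7759.7 + 92.418 T
74898.8 − 7759.7 = 2572.512 T
T = 67139.1 / 2572.512 = 26.10 °C

T_f = 26.1 °C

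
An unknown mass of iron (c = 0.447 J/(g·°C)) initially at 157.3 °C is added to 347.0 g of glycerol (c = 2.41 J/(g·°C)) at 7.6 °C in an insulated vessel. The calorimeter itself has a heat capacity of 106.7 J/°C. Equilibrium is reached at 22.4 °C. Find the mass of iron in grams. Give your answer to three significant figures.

q_gained = (347.0 × 2.41 + 106.7) × (22.4 − 7.6) = 13956 J
q_lost = m × 0.447 × (157.3 − 22.4) = 60.3003 m
m = 13956 / 60.3003 = 231 g

m = 231 g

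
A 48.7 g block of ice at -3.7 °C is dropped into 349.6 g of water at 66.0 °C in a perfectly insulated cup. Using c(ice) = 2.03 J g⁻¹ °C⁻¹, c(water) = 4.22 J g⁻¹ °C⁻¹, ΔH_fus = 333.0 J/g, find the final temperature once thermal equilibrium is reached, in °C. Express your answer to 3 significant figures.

Heat to bring ice to 0 °C and melt it: q₁ = 48.7×2.03×3.7 + 48.7×333.0 = 16583 J
Heat the water can supply cooling to 0 °C: 349.6×4.22×66.0 = 97370.6 J > q₁, so all ice melts.
Energy balance: 349.6×4.22×(66.0 − T) = 16583 + 48.7×4.22×(T − 0)
1475.312(66.0 − T) = 16583 + 205.514 T
97370.6 − 16583 = 1680.826 T
T = 80787.6 / 1680.826 = 48.06 °C

T_f = 48.1 °C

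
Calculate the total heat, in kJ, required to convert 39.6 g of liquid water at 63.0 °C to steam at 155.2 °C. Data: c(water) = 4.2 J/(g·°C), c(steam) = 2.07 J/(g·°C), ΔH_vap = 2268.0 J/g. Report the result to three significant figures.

q1 (heat water 63.0→100.0 °C): 39.6 × 4.2 × 37.0 = 6154 J
q2 (vaporize at 100 °C): 39.6 × 2268.0 = 89813 J
q3 (heat steam 100.0→155.2 °C): 39.6 × 2.07 × 55.2 = 4525 J
Total: 6154 + 89813 + 4525 = 100492 J = 100 kJ

q = 100 kJ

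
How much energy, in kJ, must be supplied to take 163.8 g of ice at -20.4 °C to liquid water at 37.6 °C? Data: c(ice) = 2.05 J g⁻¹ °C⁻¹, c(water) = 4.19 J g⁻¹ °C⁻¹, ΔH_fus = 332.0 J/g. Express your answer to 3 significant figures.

q1 (heat ice -20.4→0.0 °C): 163.8 × 2.05 × 20.4 = 6850 J
q2 (melt at 0 °C): 163.8 × 332.0 = 54382 J
q3 (heat water 0.0→37.6 °C): 163.8 × 4.19 × 37.6 = 25806 J
Total: 6850 + 54382 + 25806 = 87038 J = 87.0 kJ

q = 87.0 kJ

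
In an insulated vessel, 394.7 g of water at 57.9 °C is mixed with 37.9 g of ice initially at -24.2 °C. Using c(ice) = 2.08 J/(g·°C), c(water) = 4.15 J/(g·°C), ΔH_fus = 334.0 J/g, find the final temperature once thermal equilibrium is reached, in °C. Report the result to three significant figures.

T_f = 44.7 °C

Heat to bring ice to 0 °C and melt it: q₁ = 37.9×2.08×24.2 + 37.9×334.0 = 14566 J
Heat the water can supply cooling to 0 °C: 394.7×4.15×57.9 = 94840.5 J > q₁, so all ice melts.
Energy balance: 394.7×4.15×(57.9 − T) = 14566 + 37.9×4.15×(T − 0)
1638.005(57.9 − T) = 14566 + 157.285 T
94840.5 − 14566 = 1795.290 T
T = 80274.5 / 1795.290 = 44.71 °C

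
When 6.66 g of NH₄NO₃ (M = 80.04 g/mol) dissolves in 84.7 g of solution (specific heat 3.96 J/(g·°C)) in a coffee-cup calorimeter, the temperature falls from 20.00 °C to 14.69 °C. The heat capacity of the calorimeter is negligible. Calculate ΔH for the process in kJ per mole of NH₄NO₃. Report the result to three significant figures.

|ΔT| = |14.69 − 20.00| = 5.31 °C
|q_surr| = (84.7 × 3.96) × 5.31 = 335.412 × 5.31 = 1781 J
n(NH₄NO₃) = 6.66 / 80.04 = 0.08321 mol
Temperature fell, so q_rxn = +|q_surr| = 1.781 kJ
ΔH = q_rxn / n = 21.40 kJ/mol

ΔH = 21.4 kJ/mol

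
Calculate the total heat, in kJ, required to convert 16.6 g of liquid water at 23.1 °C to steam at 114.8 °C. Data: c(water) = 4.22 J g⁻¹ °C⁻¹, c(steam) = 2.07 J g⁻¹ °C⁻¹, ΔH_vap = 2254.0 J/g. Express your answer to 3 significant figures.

q = 43.3 kJ

q1 (heat water 23.1→100.0 °C): 16.6 × 4.22 × 76.9 = 5387 J
q2 (vaporize at 100 °C): 16.6 × 2254.0 = 37416 J
q3 (heat steam 100.0→114.8 °C): 16.6 × 2.07 × 14.8 = 509 J
Total: 5387 + 37416 + 509 = 43312 J = 43.3 kJ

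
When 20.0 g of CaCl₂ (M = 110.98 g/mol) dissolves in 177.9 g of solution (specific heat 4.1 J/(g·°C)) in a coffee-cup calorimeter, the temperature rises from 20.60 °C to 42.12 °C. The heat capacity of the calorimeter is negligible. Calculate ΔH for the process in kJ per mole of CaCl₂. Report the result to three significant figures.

ΔH = -87.1 kJ/mol

|ΔT| = |42.12 − 20.60| = 21.52 °C
|q_surr| = (177.9 × 4.1) × 21.52 = 729.39 × 21.52 = 15700 J
n(CaCl₂) = 20.0 / 110.98 = 0.1802 mol
Temperature rose, so q_rxn = −|q_surr| = -15.70 kJ
ΔH = q_rxn / n = -87.13 kJ/mol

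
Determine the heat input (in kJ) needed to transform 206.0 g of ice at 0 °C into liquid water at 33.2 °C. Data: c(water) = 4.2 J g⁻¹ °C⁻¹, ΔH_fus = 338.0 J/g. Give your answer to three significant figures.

q = 98.4 kJ

q1 (melt at 0 °C): 206.0 × 338.0 = 69628 J
q2 (heat water 0.0→33.2 °C): 206.0 × 4.2 × 33.2 = 28725 J
Total: 69628 + 28725 = 98353 J = 98.4 kJ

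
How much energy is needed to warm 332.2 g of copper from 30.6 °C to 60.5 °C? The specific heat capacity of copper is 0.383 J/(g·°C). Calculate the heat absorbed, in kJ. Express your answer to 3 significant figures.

q = m c ΔT = 332.2 × 0.383 × (60.5 − 30.6)
q = 332.2 × 0.383 × 29.9 = 3804 J = 3.80 kJ

q = 3.80 kJ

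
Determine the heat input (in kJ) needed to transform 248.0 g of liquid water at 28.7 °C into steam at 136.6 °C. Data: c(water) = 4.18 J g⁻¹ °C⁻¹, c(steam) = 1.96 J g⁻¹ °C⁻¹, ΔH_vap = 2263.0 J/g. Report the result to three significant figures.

q = 653 kJ

q1 (heat water 28.7→100.0 °C): 248.0 × 4.18 × 71.3 = 73912 J
q2 (vaporize at 100 °C): 248.0 × 2263.0 = 561224 J
q3 (heat steam 100.0→136.6 °C): 248.0 × 1.96 × 36.6 = 17791 J
Total: 73912 + 561224 + 17791 = 652927 J = 653 kJ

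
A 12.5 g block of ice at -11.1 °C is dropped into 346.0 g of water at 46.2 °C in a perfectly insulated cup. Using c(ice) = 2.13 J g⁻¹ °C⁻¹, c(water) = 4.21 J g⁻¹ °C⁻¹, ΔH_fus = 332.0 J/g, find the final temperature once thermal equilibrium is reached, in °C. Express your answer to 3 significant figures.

Heat to bring ice to 0 °C and melt it: q₁ = 12.5×2.13×11.1 + 12.5×332.0 = 4445.5 J
Heat the water can supply cooling to 0 °C: 346.0×4.21×46.2 = 67297.7 J > q₁, so all ice melts.
Energy balance: 346.0×4.21×(46.2 − T) = 4445.5 + 12.5×4.21×(T − 0)
1456.66(46.2 − T) = 4445.5 + 52.625 T
67297.7 − 4445.5 = 1509.285 T
T = 62852.2 / 1509.285 = 41.64 °C

T_f = 41.6 °C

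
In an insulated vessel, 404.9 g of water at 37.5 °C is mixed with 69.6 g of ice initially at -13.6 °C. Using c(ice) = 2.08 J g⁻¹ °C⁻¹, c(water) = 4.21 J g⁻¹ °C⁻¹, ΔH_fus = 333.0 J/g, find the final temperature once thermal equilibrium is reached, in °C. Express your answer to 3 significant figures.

Heat to bring ice to 0 °C and melt it: q₁ = 69.6×2.08×13.6 + 69.6×333.0 = 25146 J
Heat the water can supply cooling to 0 °C: 404.9×4.21×37.5 = 63923.6 J > q₁, so all ice melts.
Energy balance: 404.9×4.21×(37.5 − T) = 25146 + 69.6×4.21×(T − 0)
1704.629(37.5 − T) = 25146 + 293.016 T
63923.6 − 25146 = 1997.645 T
T = 38777.6 / 1997.645 = 19.41 °C

T_f = 19.4 °C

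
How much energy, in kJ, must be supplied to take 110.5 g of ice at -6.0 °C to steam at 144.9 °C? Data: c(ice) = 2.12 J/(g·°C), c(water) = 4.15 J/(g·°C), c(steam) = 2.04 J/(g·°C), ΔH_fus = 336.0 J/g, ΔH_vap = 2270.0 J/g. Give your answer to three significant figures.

q = 345 kJ

q1 (heat ice -6.0→0.0 °C): 110.5 × 2.12 × 6.0 = 1406 J
q2 (melt at 0 °C): 110.5 × 336.0 = 37128 J
q3 (heat water 0.0→100.0 °C): 110.5 × 4.15 × 100.0 = 45858 J
q4 (vaporize at 100 °C): 110.5 × 2270.0 = 250835 J
q5 (heat steam 100.0→144.9 °C): 110.5 × 2.04 × 44.9 = 10121 J
Total: 1406 + 37128 + 45858 + 250835 + 10121 = 345348 J = 345 kJ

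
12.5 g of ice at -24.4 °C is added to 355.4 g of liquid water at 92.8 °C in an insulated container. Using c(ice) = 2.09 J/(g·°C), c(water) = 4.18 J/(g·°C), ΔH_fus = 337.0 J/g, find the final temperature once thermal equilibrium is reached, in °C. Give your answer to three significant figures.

T_f = 86.5 °C

Heat to bring ice to 0 °C and melt it: q₁ = 12.5×2.09×24.4 + 12.5×337.0 = 4850.0 J
Heat the water can supply cooling to 0 °C: 355.4×4.18×92.8 = 137861 J > q₁, so all ice melts.
Energy balance: 355.4×4.18×(92.8 − T) = 4850.0 + 12.5×4.18×(T − 0)
1485.572(92.8 − T) = 4850.0 + 52.25 T
137861 − 4850.0 = 1537.822 T
T = 133011.0 / 1537.822 = 86.49 °C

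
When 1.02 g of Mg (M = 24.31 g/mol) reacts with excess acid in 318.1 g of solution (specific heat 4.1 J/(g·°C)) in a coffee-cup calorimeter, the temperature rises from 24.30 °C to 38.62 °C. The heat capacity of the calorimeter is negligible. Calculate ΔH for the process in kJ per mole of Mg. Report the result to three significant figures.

ΔH = -445 kJ/mol

|ΔT| = |38.62 − 24.30| = 14.32 °C
|q_surr| = (318.1 × 4.1) × 14.32 = 1304.21 × 14.32 = 18680 J
n(Mg) = 1.02 / 24.31 = 0.04196 mol
Temperature rose, so q_rxn = −|q_surr| = -18.68 kJ
ΔH = q_rxn / n = -445.2 kJ/mol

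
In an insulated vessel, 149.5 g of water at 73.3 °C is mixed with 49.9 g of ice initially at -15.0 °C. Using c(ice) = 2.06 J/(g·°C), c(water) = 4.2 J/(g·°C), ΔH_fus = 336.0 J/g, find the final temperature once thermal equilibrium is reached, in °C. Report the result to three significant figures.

T_f = 33.1 °C

Heat to bring ice to 0 °C and melt it: q₁ = 49.9×2.06×15.0 + 49.9×336.0 = 18308 J
Heat the water can supply cooling to 0 °C: 149.5×4.2×73.3 = 46025.1 J > q₁, so all ice melts.
Energy balance: 149.5×4.2×(73.3 − T) = 18308 + 49.9×4.2×(T − 0)
627.9(73.3 − T) = 18308 + 209.58 T
46025.1 − 18308 = 837.48 T
T = 27717.1 / 837.48 = 33.10 °C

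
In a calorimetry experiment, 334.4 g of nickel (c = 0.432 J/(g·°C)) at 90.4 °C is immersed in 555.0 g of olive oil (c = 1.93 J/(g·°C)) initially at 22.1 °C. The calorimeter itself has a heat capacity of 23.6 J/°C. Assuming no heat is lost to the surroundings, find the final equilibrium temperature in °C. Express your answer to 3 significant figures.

T_f = 30.1 °C

Heat lost by nickel = heat gained by olive oil + calorimeter.
(334.4)(0.432)(90.4 − T) = [(555.0)(1.93) + 23.6](T − 22.1)
144.4608 (90.4 − T) = 1094.75 (T − 22.1)
13059 − 144.4608 T = 1094.75 T − 24194
37253 = 1239.2108 T
T = 30.06 °C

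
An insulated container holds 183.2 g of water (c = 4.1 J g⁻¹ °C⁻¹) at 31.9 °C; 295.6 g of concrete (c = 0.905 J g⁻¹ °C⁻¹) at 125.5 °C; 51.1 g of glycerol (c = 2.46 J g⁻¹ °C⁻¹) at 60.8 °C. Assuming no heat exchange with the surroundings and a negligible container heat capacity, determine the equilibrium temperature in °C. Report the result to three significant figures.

T_f = 57.0 °C

Σ mᵢcᵢ(T − Tᵢ) = 0  ⇒  T = Σ mᵢcᵢTᵢ / Σ mᵢcᵢ
Σ mᵢcᵢ = 183.2×4.1 + 295.6×0.905 + 51.1×2.46 = 1144.344
Σ mᵢcᵢTᵢ = 751.12×31.9 + 267.518×125.5 + 125.706×60.8 = 65177
T = 65177 / 1144.344 = 56.96 °C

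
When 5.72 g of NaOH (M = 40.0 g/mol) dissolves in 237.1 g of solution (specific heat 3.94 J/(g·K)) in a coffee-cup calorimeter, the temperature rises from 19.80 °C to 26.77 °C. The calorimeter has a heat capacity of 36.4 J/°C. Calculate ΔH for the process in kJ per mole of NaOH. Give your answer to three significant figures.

|ΔT| = |26.77 − 19.80| = 6.97 °C
|q_surr| = (237.1 × 3.94 + 36.4) × 6.97 = 970.574 × 6.97 = 6765 J
n(NaOH) = 5.72 / 40.0 = 0.1430 mol
Temperature rose, so q_rxn = −|q_surr| = -6.765 kJ
ΔH = q_rxn / n = -47.31 kJ/mol

ΔH = -47.3 kJ/mol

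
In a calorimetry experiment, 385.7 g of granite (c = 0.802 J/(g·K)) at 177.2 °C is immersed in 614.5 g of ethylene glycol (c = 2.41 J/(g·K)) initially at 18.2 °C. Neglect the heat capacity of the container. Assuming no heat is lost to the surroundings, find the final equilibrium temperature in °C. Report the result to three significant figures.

T_f = 45.7 °C

Heat lost by granite = heat gained by ethylene glycol.
(385.7)(0.802)(177.2 − T) = (614.5)(2.41)(T − 18.2)
309.3314 (177.2 − T) = 1480.945 (T − 18.2)
54814 − 309.3314 T = 1480.945 T − 26953
81767 = 1790.2764 T
T = 45.67 °C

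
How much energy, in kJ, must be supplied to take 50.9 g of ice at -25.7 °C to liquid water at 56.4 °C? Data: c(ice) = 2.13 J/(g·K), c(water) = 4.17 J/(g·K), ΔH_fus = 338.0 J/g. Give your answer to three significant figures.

q1 (heat ice -25.7→0.0 °C): 50.9 × 2.13 × 25.7 = 2786 J
q2 (melt at 0 °C): 50.9 × 338.0 = 17204 J
q3 (heat water 0.0→56.4 °C): 50.9 × 4.17 × 56.4 = 11971 J
Total: 2786 + 17204 + 11971 = 31961 J = 32.0 kJ

q = 32.0 kJ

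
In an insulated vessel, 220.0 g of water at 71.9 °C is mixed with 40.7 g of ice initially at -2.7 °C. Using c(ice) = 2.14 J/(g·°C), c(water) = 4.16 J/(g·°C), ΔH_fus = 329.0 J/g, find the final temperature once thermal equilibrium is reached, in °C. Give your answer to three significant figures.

T_f = 48.1 °C

Heat to bring ice to 0 °C and melt it: q₁ = 40.7×2.14×2.7 + 40.7×329.0 = 13625 J
Heat the water can supply cooling to 0 °C: 220.0×4.16×71.9 = 65802.9 J > q₁, so all ice melts.
Energy balance: 220.0×4.16×(71.9 − T) = 13625 + 40.7×4.16×(T − 0)
915.2(71.9 − T) = 13625 + 169.312 T
65802.9 − 13625 = 1084.512 T
T = 52177.9 / 1084.512 = 48.11 °C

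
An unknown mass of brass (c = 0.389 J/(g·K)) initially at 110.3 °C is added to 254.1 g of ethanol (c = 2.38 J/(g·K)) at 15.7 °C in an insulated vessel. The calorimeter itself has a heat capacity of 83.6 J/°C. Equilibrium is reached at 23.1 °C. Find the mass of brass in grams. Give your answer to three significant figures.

q_gained = (254.1 × 2.38 + 83.6) × (23.1 − 15.7) = 5094 J
q_lost = m × 0.389 × (110.3 − 23.1) = 33.9208 m
m = 5094 / 33.9208 = 150 g

m = 150 g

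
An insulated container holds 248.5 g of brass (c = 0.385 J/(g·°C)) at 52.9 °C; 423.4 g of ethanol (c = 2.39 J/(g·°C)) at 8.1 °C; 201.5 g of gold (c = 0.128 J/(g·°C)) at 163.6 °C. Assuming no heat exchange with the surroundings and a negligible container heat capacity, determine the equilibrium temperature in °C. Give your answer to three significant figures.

Σ mᵢcᵢ(T − Tᵢ) = 0  ⇒  T = Σ mᵢcᵢTᵢ / Σ mᵢcᵢ
Σ mᵢcᵢ = 248.5×0.385 + 423.4×2.39 + 201.5×0.128 = 1133.3905
Σ mᵢcᵢTᵢ = 95.6725×52.9 + 1011.926×8.1 + 25.792×163.6 = 17477
T = 17477 / 1133.3905 = 15.42 °C

T_f = 15.4 °C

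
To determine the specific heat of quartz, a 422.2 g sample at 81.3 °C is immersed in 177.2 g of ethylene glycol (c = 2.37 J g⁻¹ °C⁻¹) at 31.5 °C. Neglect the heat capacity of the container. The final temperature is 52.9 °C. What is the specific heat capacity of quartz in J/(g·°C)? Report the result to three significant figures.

q_gained = (177.2 × 2.37) × (52.9 − 31.5) = 8987 J
q_lost = 422.2 × c × (81.3 − 52.9) = 11990.48 c
Set equal: c = 8987 / 11990.48 = 0.750 J/(g·°C)

c = 0.750 J/(g·°C)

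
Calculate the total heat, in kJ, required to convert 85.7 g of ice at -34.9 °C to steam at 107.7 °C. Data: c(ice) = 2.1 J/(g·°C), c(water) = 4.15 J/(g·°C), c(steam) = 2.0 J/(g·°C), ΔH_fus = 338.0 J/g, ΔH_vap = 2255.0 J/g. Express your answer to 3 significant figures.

q1 (heat ice -34.9→0.0 °C): 85.7 × 2.1 × 34.9 = 6281 J
q2 (melt at 0 °C): 85.7 × 338.0 = 28967 J
q3 (heat water 0.0→100.0 °C): 85.7 × 4.15 × 100.0 = 35566 J
q4 (vaporize at 100 °C): 85.7 × 2255.0 = 193254 J
q5 (heat steam 100.0→107.7 °C): 85.7 × 2.0 × 7.7 = 1320 J
Total: 6281 + 28967 + 35566 + 193254 + 1320 = 265388 J = 265 kJ

q = 265 kJ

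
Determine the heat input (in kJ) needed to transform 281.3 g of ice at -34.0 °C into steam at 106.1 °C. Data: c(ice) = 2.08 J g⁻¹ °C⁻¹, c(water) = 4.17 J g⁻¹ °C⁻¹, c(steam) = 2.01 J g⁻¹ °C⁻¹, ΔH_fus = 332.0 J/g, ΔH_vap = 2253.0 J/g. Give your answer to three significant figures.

q = 868 kJ

q1 (heat ice -34.0→0.0 °C): 281.3 × 2.08 × 34.0 = 19894 J
q2 (melt at 0 °C): 281.3 × 332.0 = 93392 J
q3 (heat water 0.0→100.0 °C): 281.3 × 4.17 × 100.0 = 117302 J
q4 (vaporize at 100 °C): 281.3 × 2253.0 = 633769 J
q5 (heat steam 100.0→106.1 °C): 281.3 × 2.01 × 6.1 = 3449 J
Total: 19894 + 93392 + 117302 + 633769 + 3449 = 867806 J = 868 kJ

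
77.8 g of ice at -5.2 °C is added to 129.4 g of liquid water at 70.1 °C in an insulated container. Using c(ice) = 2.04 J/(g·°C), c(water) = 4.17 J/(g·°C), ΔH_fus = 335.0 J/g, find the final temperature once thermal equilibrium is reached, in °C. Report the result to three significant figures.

Heat to bring ice to 0 °C and melt it: q₁ = 77.8×2.04×5.2 + 77.8×335.0 = 26888 J
Heat the water can supply cooling to 0 °C: 129.4×4.17×70.1 = 37825.8 J > q₁, so all ice melts.
Energy balance: 129.4×4.17×(70.1 − T) = 26888 + 77.8×4.17×(T − 0)
539.598(70.1 − T) = 26888 + 324.426 T
37825.8 − 26888 = 864.024 T
T = 10937.8 / 864.024 = 12.66 °C

T_f = 12.7 °C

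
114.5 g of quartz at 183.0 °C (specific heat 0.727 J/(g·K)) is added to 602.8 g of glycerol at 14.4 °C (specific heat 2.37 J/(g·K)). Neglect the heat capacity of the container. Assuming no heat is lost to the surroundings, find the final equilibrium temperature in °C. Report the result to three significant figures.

T_f = 23.7 °C

Heat lost by quartz = heat gained by glycerol.
(114.5)(0.727)(183.0 − T) = (602.8)(2.37)(T − 14.4)
83.2415 (183.0 − T) = 1428.636 (T − 14.4)
15233 − 83.2415 T = 1428.636 T − 20572
35805 = 1511.8775 T
T = 23.68 °C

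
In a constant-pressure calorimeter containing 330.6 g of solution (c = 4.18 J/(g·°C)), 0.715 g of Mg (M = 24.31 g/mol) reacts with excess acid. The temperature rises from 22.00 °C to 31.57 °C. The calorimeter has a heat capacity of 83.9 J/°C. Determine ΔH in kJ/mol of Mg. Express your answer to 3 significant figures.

ΔH = -477 kJ/mol

|ΔT| = |31.57 − 22.00| = 9.57 °C
|q_surr| = (330.6 × 4.18 + 83.9) × 9.57 = 1465.808 × 9.57 = 14030 J
n(Mg) = 0.715 / 24.31 = 0.02941 mol
Temperature rose, so q_rxn = −|q_surr| = -14.03 kJ
ΔH = q_rxn / n = -477.0 kJ/mol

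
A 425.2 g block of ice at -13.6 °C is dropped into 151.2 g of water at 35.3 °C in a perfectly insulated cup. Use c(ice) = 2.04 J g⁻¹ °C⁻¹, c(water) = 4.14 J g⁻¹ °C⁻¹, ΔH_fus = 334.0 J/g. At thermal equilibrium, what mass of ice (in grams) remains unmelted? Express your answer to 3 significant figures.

m_ice remaining = 394 g

Heat to warm all ice to 0 °C: 425.2×2.04×13.6 = 11797 J
Heat released by water cooling to 0 °C: 151.2×4.14×35.3 = 22097 J
22097 J < 11797 + 425.2×334.0 = 153813.8 J, so not all ice melts; final T = 0 °C.
Heat left for melting: 22097 − 11797 = 10300 J
Mass melted = 10300 / 334.0 = 30.84 g
Ice remaining = 425.2 − 30.84 = 394.36 g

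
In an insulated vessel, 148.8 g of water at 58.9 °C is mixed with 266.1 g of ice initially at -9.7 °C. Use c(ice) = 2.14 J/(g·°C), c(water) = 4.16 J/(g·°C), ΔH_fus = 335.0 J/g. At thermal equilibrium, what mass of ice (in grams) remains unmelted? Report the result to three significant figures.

Heat to warm all ice to 0 °C: 266.1×2.14×9.7 = 5523.7 J
Heat released by water cooling to 0 °C: 148.8×4.16×58.9 = 36460 J
36460 J < 5523.7 + 266.1×335.0 = 94667.2 J, so not all ice melts; final T = 0 °C.
Heat left for melting: 36460 − 5523.7 = 30936.3 J
Mass melted = 30936.3 / 335.0 = 92.35 g
Ice remaining = 266.1 − 92.35 = 173.75 g

m_ice remaining = 174 g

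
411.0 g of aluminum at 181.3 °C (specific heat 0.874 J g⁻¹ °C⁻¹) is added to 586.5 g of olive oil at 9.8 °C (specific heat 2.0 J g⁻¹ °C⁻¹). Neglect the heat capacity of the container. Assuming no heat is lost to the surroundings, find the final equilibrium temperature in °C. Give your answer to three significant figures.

T_f = 50.0 °C

Heat lost by aluminum = heat gained by olive oil.
(411.0)(0.874)(181.3 − T) = (586.5)(2.0)(T − 9.8)
359.214 (181.3 − T) = 1173 (T − 9.8)
65125 − 359.214 T = 1173 T − 11495
76620 = 1532.214 T
T = 50.01 °C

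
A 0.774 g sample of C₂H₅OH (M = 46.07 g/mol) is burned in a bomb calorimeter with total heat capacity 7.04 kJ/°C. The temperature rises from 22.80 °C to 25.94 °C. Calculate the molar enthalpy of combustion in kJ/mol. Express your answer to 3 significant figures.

ΔT = 25.94 − 22.80 = 3.14 °C
q_cal = C_cal × ΔT = 7.04 × 3.14 = 22.1056 kJ
n = 0.774 / 46.07 = 0.01680 mol
q_rxn = −q_cal = -22.1056 kJ
ΔH = -22.1056 / 0.01680 = -1316 kJ/mol

ΔH = -1320 kJ/mol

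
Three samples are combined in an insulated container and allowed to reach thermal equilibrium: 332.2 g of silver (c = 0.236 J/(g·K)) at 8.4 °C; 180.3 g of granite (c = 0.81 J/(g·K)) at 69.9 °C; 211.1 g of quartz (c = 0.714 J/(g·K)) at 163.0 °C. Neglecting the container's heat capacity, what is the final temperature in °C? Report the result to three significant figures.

Σ mᵢcᵢ(T − Tᵢ) = 0  ⇒  T = Σ mᵢcᵢTᵢ / Σ mᵢcᵢ
Σ mᵢcᵢ = 332.2×0.236 + 180.3×0.81 + 211.1×0.714 = 375.1676
Σ mᵢcᵢTᵢ = 78.3992×8.4 + 146.043×69.9 + 150.7254×163.0 = 35435
T = 35435 / 375.1676 = 94.45 °C

T_f = 94.5 °C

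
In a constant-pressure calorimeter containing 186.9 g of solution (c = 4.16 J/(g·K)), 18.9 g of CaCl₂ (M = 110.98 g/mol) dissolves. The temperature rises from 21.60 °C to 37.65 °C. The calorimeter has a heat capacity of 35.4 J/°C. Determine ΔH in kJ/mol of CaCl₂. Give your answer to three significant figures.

|ΔT| = |37.65 − 21.60| = 16.05 °C
|q_surr| = (186.9 × 4.16 + 35.4) × 16.05 = 812.904 × 16.05 = 13050 J
n(CaCl₂) = 18.9 / 110.98 = 0.1703 mol
Temperature rose, so q_rxn = −|q_surr| = -13.05 kJ
ΔH = q_rxn / n = -76.63 kJ/mol

ΔH = -76.6 kJ/mol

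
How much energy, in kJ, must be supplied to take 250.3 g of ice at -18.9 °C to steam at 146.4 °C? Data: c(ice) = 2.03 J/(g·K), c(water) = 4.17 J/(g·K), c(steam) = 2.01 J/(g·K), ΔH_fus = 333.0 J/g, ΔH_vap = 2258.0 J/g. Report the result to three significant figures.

q1 (heat ice -18.9→0.0 °C): 250.3 × 2.03 × 18.9 = 9603 J
q2 (melt at 0 °C): 250.3 × 333.0 = 83350 J
q3 (heat water 0.0→100.0 °C): 250.3 × 4.17 × 100.0 = 104375 J
q4 (vaporize at 100 °C): 250.3 × 2258.0 = 565177 J
q5 (heat steam 100.0→146.4 °C): 250.3 × 2.01 × 46.4 = 23344 J
Total: 9603 + 83350 + 104375 + 565177 + 23344 = 785849 J = 786 kJ

q = 786 kJ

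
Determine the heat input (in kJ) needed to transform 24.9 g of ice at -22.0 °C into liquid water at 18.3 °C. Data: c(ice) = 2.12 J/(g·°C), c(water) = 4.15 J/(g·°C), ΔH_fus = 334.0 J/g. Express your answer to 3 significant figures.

q1 (heat ice -22.0→0.0 °C): 24.9 × 2.12 × 22.0 = 1161 J
q2 (melt at 0 °C): 24.9 × 334.0 = 8317 J
q3 (heat water 0.0→18.3 °C): 24.9 × 4.15 × 18.3 = 1891 J
Total: 1161 + 8317 + 1891 = 11369 J = 11.4 kJ

q = 11.4 kJ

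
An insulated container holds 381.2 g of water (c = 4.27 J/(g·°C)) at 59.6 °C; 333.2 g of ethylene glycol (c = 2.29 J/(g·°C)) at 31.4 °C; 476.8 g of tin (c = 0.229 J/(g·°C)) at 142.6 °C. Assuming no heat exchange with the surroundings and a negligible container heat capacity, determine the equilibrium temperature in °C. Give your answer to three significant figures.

Σ mᵢcᵢ(T − Tᵢ) = 0  ⇒  T = Σ mᵢcᵢTᵢ / Σ mᵢcᵢ
Σ mᵢcᵢ = 381.2×4.27 + 333.2×2.29 + 476.8×0.229 = 2499.9392
Σ mᵢcᵢTᵢ = 1627.724×59.6 + 763.028×31.4 + 109.1872×142.6 = 136540
T = 136540 / 2499.9392 = 54.62 °C

T_f = 54.6 °C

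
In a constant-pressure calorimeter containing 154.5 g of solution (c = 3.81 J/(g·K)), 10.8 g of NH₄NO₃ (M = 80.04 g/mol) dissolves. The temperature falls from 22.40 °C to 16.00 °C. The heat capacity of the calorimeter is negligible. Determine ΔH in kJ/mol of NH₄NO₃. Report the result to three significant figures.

|ΔT| = |16.00 − 22.40| = 6.40 °C
|q_surr| = (154.5 × 3.81) × 6.40 = 588.645 × 6.40 = 3767 J
n(NH₄NO₃) = 10.8 / 80.04 = 0.1349 mol
Temperature fell, so q_rxn = +|q_surr| = 3.767 kJ
ΔH = q_rxn / n = 27.92 kJ/mol

ΔH = 27.9 kJ/mol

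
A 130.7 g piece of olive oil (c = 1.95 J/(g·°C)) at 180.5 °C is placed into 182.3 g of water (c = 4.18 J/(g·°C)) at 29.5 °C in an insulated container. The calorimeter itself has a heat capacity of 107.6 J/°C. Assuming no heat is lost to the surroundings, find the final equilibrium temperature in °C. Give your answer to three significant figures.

Heat lost by olive oil = heat gained by water + calorimeter.
(130.7)(1.95)(180.5 − T) = [(182.3)(4.18) + 107.6](T − 29.5)
254.865 (180.5 − T) = 869.614 (T − 29.5)
46003 − 254.865 T = 869.614 T − 25654
71657 = 1124.479 T
T = 63.72 °C

T_f = 63.7 °C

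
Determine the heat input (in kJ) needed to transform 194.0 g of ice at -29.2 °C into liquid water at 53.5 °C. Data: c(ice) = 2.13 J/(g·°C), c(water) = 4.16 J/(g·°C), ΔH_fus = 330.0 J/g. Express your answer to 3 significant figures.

q1 (heat ice -29.2→0.0 °C): 194.0 × 2.13 × 29.2 = 12066 J
q2 (melt at 0 °C): 194.0 × 330.0 = 64020 J
q3 (heat water 0.0→53.5 °C): 194.0 × 4.16 × 53.5 = 43177 J
Total: 12066 + 64020 + 43177 = 119263 J = 119 kJ

q = 119 kJ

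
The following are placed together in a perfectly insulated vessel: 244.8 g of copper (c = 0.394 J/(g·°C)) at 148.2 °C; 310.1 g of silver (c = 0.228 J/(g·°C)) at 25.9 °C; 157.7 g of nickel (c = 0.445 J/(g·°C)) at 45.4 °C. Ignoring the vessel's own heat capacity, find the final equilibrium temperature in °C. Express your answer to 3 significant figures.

T_f = 81.4 °C

Σ mᵢcᵢ(T − Tᵢ) = 0  ⇒  T = Σ mᵢcᵢTᵢ / Σ mᵢcᵢ
Σ mᵢcᵢ = 244.8×0.394 + 310.1×0.228 + 157.7×0.445 = 237.3305
Σ mᵢcᵢTᵢ = 96.4512×148.2 + 70.7028×25.9 + 70.1765×45.4 = 19311
T = 19311 / 237.3305 = 81.37 °C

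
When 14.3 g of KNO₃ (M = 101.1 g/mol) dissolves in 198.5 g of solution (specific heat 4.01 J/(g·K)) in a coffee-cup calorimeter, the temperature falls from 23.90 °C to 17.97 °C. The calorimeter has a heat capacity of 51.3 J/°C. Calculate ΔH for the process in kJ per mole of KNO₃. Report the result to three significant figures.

|ΔT| = |17.97 − 23.90| = 5.93 °C
|q_surr| = (198.5 × 4.01 + 51.3) × 5.93 = 847.285 × 5.93 = 5024 J
n(KNO₃) = 14.3 / 101.1 = 0.1414 mol
Temperature fell, so q_rxn = +|q_surr| = 5.024 kJ
ΔH = q_rxn / n = 35.53 kJ/mol

ΔH = 35.5 kJ/mol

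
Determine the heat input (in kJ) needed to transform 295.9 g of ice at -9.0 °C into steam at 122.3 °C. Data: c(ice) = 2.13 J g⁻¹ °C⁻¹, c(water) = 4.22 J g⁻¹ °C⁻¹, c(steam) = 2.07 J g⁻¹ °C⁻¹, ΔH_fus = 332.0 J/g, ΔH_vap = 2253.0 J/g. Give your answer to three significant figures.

q1 (heat ice -9.0→0.0 °C): 295.9 × 2.13 × 9.0 = 5672 J
q2 (melt at 0 °C): 295.9 × 332.0 = 98239 J
q3 (heat water 0.0→100.0 °C): 295.9 × 4.22 × 100.0 = 124870 J
q4 (vaporize at 100 °C): 295.9 × 2253.0 = 666663 J
q5 (heat steam 100.0→122.3 °C): 295.9 × 2.07 × 22.3 = 13659 J
Total: 5672 + 98239 + 124870 + 666663 + 13659 = 909103 J = 909 kJ

q = 909 kJ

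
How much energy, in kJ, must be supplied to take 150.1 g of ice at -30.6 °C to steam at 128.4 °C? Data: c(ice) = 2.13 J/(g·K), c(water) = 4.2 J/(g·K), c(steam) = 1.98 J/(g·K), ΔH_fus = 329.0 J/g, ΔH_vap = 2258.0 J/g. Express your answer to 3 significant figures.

q1 (heat ice -30.6→0.0 °C): 150.1 × 2.13 × 30.6 = 9783 J
q2 (melt at 0 °C): 150.1 × 329.0 = 49383 J
q3 (heat water 0.0→100.0 °C): 150.1 × 4.2 × 100.0 = 63042 J
q4 (vaporize at 100 °C): 150.1 × 2258.0 = 338926 J
q5 (heat steam 100.0→128.4 °C): 150.1 × 1.98 × 28.4 = 8440 J
Total: 9783 + 49383 + 63042 + 338926 + 8440 = 469574 J = 470 kJ

q = 470 kJ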